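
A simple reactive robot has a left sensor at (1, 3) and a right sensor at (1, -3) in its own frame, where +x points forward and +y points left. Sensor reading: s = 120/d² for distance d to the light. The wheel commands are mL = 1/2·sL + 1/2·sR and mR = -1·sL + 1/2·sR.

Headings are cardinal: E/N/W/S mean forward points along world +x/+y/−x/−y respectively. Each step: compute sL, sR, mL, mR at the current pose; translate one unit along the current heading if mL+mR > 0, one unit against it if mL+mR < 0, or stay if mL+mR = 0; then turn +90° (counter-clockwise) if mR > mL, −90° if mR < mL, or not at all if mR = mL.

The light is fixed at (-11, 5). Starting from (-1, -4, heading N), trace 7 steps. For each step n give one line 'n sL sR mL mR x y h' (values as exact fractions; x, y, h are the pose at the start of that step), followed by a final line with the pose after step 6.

n=0: pose=(-1,-4,N); sL=120/113, sR=120/233; mL=20760/26329, mR=-21180/26329; mL+mR=-420/26329 → advance -1; mR−mL=-180/113 → turn -1·90°
n=1: pose=(-1,-5,E); sL=12/17, sR=12/29; mL=276/493, mR=-246/493; mL+mR=30/493 → advance +1; mR−mL=-18/17 → turn -1·90°
n=2: pose=(0,-5,S); sL=120/317, sR=24/37; mL=6024/11729, mR=-636/11729; mL+mR=5388/11729 → advance +1; mR−mL=-180/317 → turn -1·90°
n=3: pose=(0,-6,W); sL=15/37, sR=30/41; mL=1725/3034, mR=-60/1517; mL+mR=1605/3034 → advance +1; mR−mL=-45/74 → turn -1·90°
n=4: pose=(-1,-6,N); sL=120/149, sR=120/269; mL=25080/40081, mR=-23340/40081; mL+mR=1740/40081 → advance +1; mR−mL=-180/149 → turn -1·90°
n=5: pose=(-1,-5,E); sL=12/17, sR=12/29; mL=276/493, mR=-246/493; mL+mR=30/493 → advance +1; mR−mL=-18/17 → turn -1·90°
n=6: pose=(0,-5,S); sL=120/317, sR=24/37; mL=6024/11729, mR=-636/11729; mL+mR=5388/11729 → advance +1; mR−mL=-180/317 → turn -1·90°

0 120/113 120/233 20760/26329 -21180/26329 -1 -4 N
1 12/17 12/29 276/493 -246/493 -1 -5 E
2 120/317 24/37 6024/11729 -636/11729 0 -5 S
3 15/37 30/41 1725/3034 -60/1517 0 -6 W
4 120/149 120/269 25080/40081 -23340/40081 -1 -6 N
5 12/17 12/29 276/493 -246/493 -1 -5 E
6 120/317 24/37 6024/11729 -636/11729 0 -5 S
final 0 -6 W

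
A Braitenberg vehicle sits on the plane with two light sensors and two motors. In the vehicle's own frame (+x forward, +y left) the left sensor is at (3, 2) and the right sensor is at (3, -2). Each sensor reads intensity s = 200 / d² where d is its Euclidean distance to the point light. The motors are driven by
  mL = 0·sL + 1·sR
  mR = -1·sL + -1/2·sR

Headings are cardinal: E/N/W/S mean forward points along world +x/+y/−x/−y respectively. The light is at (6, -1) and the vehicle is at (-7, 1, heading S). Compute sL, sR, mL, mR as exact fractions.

100/61 100/113 100/113 -14350/6893

left sensor world pos  = (-5, -2); dL² = 122
right sensor world pos = (-9, -2); dR² = 226
sL = 200/122 = 100/61
sR = 200/226 = 100/113
mL = 0·sL + 1·sR = 100/113
mR = -1·sL + -1/2·sR = -14350/6893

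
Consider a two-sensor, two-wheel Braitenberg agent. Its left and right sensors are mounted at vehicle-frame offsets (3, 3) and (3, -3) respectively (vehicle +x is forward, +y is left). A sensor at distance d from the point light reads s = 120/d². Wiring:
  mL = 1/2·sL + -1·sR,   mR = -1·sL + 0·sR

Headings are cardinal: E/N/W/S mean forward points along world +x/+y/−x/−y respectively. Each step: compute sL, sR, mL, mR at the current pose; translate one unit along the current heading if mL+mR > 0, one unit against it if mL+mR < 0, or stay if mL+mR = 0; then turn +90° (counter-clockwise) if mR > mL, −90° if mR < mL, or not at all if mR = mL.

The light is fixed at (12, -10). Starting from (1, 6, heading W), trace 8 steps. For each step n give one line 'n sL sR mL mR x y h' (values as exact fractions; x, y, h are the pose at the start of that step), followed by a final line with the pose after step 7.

0 24/73 120/557 -2076/40661 -24/73 1 6 W
1 12/53 12/41 -390/2173 -12/53 2 6 N
2 120/373 120/193 -33180/71989 -120/373 2 5 E
3 3/13 30/97 -489/2522 -3/13 1 5 N
4 120/353 24/37 -6252/13061 -120/353 1 4 E
5 60/257 12/37 -1974/9509 -60/257 0 4 N
6 120/337 120/181 -29580/60997 -120/337 0 3 E
7 15/64 30/89 -2505/11392 -15/64 -1 3 N
final -1 2 E

n=0: pose=(1,6,W); sL=24/73, sR=120/557; mL=-2076/40661, mR=-24/73; mL+mR=-15444/40661 → advance -1; mR−mL=-11292/40661 → turn -1·90°
n=1: pose=(2,6,N); sL=12/53, sR=12/41; mL=-390/2173, mR=-12/53; mL+mR=-882/2173 → advance -1; mR−mL=-102/2173 → turn -1·90°
n=2: pose=(2,5,E); sL=120/373, sR=120/193; mL=-33180/71989, mR=-120/373; mL+mR=-56340/71989 → advance -1; mR−mL=10020/71989 → turn +1·90°
n=3: pose=(1,5,N); sL=3/13, sR=30/97; mL=-489/2522, mR=-3/13; mL+mR=-1071/2522 → advance -1; mR−mL=-93/2522 → turn -1·90°
n=4: pose=(1,4,E); sL=120/353, sR=24/37; mL=-6252/13061, mR=-120/353; mL+mR=-10692/13061 → advance -1; mR−mL=1812/13061 → turn +1·90°
n=5: pose=(0,4,N); sL=60/257, sR=12/37; mL=-1974/9509, mR=-60/257; mL+mR=-4194/9509 → advance -1; mR−mL=-246/9509 → turn -1·90°
n=6: pose=(0,3,E); sL=120/337, sR=120/181; mL=-29580/60997, mR=-120/337; mL+mR=-51300/60997 → advance -1; mR−mL=7860/60997 → turn +1·90°
n=7: pose=(-1,3,N); sL=15/64, sR=30/89; mL=-2505/11392, mR=-15/64; mL+mR=-5175/11392 → advance -1; mR−mL=-165/11392 → turn -1·90°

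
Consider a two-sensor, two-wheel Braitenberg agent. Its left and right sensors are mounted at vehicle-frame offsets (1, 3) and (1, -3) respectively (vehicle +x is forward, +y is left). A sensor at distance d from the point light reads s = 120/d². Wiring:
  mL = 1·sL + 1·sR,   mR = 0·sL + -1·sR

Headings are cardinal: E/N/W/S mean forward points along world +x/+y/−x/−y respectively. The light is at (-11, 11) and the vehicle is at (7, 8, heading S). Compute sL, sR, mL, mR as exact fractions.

left sensor world pos  = (10, 7); dL² = 457
right sensor world pos = (4, 7); dR² = 241
sL = 120/457 = 120/457
sR = 120/241 = 120/241
mL = 1·sL + 1·sR = 83760/110137
mR = 0·sL + -1·sR = -120/241

120/457 120/241 83760/110137 -120/241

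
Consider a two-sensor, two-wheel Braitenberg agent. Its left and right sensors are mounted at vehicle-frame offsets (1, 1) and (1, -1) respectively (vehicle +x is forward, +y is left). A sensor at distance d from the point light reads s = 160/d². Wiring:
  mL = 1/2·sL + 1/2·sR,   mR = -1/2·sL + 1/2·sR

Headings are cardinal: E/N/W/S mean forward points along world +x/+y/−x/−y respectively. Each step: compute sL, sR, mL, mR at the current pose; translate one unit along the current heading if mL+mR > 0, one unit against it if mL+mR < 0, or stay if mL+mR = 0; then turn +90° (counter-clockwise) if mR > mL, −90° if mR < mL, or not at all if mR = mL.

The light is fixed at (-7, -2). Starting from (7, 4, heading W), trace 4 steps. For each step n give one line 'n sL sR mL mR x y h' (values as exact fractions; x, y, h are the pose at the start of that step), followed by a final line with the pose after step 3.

n=0: pose=(7,4,W); sL=80/97, sR=80/109; mL=8240/10573, mR=-480/10573; mL+mR=80/109 → advance +1; mR−mL=-80/97 → turn -1·90°
n=1: pose=(6,4,N); sL=160/193, sR=32/49; mL=7008/9457, mR=-832/9457; mL+mR=32/49 → advance +1; mR−mL=-160/193 → turn -1·90°
n=2: pose=(6,5,E); sL=8/13, sR=20/29; mL=246/377, mR=14/377; mL+mR=20/29 → advance +1; mR−mL=-8/13 → turn -1·90°
n=3: pose=(7,5,S); sL=160/261, sR=32/41; mL=7456/10701, mR=896/10701; mL+mR=32/41 → advance +1; mR−mL=-160/261 → turn -1·90°

0 80/97 80/109 8240/10573 -480/10573 7 4 W
1 160/193 32/49 7008/9457 -832/9457 6 4 N
2 8/13 20/29 246/377 14/377 6 5 E
3 160/261 32/41 7456/10701 896/10701 7 5 S
final 7 4 W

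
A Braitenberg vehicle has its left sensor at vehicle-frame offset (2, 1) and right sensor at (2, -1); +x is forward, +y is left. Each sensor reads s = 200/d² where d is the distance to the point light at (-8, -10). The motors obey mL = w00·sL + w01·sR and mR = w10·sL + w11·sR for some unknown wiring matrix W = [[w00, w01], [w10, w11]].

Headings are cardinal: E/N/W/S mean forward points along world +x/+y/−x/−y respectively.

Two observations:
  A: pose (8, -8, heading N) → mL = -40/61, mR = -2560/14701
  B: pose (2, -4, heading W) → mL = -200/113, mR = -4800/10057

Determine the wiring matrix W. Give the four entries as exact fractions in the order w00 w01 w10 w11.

obs A: pose=(8,-8,N) → sL=200/241, sR=40/61, mL=-40/61, mR=-2560/14701
obs B: pose=(2,-4,W) → sL=200/89, sR=200/113, mL=-200/113, mR=-4800/10057
sensor matrix S = [[200/241, 40/61], [200/89, 200/113]]; det S = -704000/147847957
solve [mL_A; mL_B] = S·[w00; w01] and [mR_A; mR_B] = S·[w10; w11]:
  w00 = 0, w01 = -1, w10 = -1, w11 = 1

0 -1 -1 1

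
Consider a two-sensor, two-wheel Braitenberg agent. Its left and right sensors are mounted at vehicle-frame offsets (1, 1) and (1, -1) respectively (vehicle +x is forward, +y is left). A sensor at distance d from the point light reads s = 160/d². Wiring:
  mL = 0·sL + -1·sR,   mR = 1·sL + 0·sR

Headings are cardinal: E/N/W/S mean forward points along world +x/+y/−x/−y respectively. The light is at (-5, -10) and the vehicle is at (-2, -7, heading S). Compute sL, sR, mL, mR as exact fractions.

left sensor world pos  = (-1, -8); dL² = 20
right sensor world pos = (-3, -8); dR² = 8
sL = 160/20 = 8
sR = 160/8 = 20
mL = 0·sL + -1·sR = -20
mR = 1·sL + 0·sR = 8

8 20 -20 8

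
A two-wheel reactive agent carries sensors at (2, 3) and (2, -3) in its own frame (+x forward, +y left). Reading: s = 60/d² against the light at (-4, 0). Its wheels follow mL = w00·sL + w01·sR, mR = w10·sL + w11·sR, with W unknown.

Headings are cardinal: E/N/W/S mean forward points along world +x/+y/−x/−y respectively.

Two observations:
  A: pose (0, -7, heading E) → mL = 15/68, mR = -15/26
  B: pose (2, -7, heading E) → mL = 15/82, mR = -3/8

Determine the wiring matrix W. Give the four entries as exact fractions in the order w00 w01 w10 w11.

obs A: pose=(0,-7,E) → sL=15/13, sR=15/34, mL=15/68, mR=-15/26
obs B: pose=(2,-7,E) → sL=3/4, sR=15/41, mL=15/82, mR=-3/8
sensor matrix S = [[15/13, 15/34], [3/4, 15/41]]; det S = 6615/72488
solve [mL_A; mL_B] = S·[w00; w01] and [mR_A; mR_B] = S·[w10; w11]:
  w00 = 0, w01 = 1/2, w10 = -1/2, w11 = 0

0 1/2 -1/2 0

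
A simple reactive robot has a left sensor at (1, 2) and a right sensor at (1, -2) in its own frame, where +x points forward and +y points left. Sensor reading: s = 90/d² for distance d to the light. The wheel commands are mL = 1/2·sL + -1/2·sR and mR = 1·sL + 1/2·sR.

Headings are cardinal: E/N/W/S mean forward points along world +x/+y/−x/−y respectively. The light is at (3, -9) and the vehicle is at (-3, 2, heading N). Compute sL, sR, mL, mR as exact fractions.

45/104 9/16 -27/416 297/416

left sensor world pos  = (-5, 3); dL² = 208
right sensor world pos = (-1, 3); dR² = 160
sL = 90/208 = 45/104
sR = 90/160 = 9/16
mL = 1/2·sL + -1/2·sR = -27/416
mR = 1·sL + 1/2·sR = 297/416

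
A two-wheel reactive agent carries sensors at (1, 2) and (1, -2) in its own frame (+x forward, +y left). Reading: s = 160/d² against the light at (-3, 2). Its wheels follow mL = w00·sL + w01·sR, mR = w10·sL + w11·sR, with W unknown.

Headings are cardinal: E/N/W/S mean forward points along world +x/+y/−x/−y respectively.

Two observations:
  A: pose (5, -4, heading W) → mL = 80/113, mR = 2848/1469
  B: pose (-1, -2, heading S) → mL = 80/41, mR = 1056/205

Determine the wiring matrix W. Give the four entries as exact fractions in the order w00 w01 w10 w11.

obs A: pose=(5,-4,W) → sL=160/113, sR=32/13, mL=80/113, mR=2848/1469
obs B: pose=(-1,-2,S) → sL=160/41, sR=32/5, mL=80/41, mR=1056/205
sensor matrix S = [[160/113, 32/13], [160/41, 32/5]]; det S = -32768/60229
solve [mL_A; mL_B] = S·[w00; w01] and [mR_A; mR_B] = S·[w10; w11]:
  w00 = 1/2, w01 = 0, w10 = 1/2, w11 = 1/2

1/2 0 1/2 1/2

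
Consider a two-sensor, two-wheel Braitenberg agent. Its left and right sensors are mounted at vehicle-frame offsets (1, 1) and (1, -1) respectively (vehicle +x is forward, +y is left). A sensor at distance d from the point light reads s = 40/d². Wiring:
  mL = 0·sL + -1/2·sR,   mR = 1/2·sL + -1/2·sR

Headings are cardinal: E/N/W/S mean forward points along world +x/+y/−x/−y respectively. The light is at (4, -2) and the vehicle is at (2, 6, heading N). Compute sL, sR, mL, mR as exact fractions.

left sensor world pos  = (1, 7); dL² = 90
right sensor world pos = (3, 7); dR² = 82
sL = 40/90 = 4/9
sR = 40/82 = 20/41
mL = 0·sL + -1/2·sR = -10/41
mR = 1/2·sL + -1/2·sR = -8/369

4/9 20/41 -10/41 -8/369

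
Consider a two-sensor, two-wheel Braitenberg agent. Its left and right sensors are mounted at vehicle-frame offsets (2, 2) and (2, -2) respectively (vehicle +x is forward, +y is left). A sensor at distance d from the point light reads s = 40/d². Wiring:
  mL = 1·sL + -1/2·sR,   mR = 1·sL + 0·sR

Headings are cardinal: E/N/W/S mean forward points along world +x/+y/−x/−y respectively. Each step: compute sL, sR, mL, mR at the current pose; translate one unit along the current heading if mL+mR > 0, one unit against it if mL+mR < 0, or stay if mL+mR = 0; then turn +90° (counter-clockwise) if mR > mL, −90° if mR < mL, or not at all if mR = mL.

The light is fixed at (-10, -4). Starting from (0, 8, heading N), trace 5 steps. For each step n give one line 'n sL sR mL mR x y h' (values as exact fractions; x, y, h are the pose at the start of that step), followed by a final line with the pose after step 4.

n=0: pose=(0,8,N); sL=2/13, sR=2/17; mL=21/221, mR=2/13; mL+mR=55/221 → advance +1; mR−mL=1/17 → turn +1·90°
n=1: pose=(0,9,W); sL=8/37, sR=40/289; mL=1572/10693, mR=8/37; mL+mR=3884/10693 → advance +1; mR−mL=20/289 → turn +1·90°
n=2: pose=(-1,9,S); sL=20/121, sR=4/17; mL=98/2057, mR=20/121; mL+mR=438/2057 → advance +1; mR−mL=2/17 → turn +1·90°
n=3: pose=(-1,8,E); sL=40/317, sR=40/221; mL=2500/70057, mR=40/317; mL+mR=11340/70057 → advance +1; mR−mL=20/221 → turn +1·90°
n=4: pose=(0,8,N); sL=2/13, sR=2/17; mL=21/221, mR=2/13; mL+mR=55/221 → advance +1; mR−mL=1/17 → turn +1·90°

0 2/13 2/17 21/221 2/13 0 8 N
1 8/37 40/289 1572/10693 8/37 0 9 W
2 20/121 4/17 98/2057 20/121 -1 9 S
3 40/317 40/221 2500/70057 40/317 -1 8 E
4 2/13 2/17 21/221 2/13 0 8 N
final 0 9 W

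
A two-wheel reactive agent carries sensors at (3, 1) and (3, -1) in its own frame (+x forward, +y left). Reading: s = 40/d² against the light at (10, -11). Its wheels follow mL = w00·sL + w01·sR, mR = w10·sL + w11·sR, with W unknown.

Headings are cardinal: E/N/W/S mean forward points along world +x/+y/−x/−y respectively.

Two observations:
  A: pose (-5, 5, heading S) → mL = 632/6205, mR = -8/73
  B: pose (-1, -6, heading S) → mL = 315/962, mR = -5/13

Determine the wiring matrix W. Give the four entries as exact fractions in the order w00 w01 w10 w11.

obs A: pose=(-5,5,S) → sL=8/73, sR=8/85, mL=632/6205, mR=-8/73
obs B: pose=(-1,-6,S) → sL=5/13, sR=10/37, mL=315/962, mR=-5/13
sensor matrix S = [[8/73, 8/85], [5/13, 10/37]]; det S = -3928/596921
solve [mL_A; mL_B] = S·[w00; w01] and [mR_A; mR_B] = S·[w10; w11]:
  w00 = 1/2, w01 = 1/2, w10 = -1, w11 = 0

1/2 1/2 -1 0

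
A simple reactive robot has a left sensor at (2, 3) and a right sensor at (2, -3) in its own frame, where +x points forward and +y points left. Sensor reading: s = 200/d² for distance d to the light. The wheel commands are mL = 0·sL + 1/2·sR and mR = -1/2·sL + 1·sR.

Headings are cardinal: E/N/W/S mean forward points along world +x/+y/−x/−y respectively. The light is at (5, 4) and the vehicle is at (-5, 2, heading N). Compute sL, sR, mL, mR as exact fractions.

200/169 200/49 100/49 28900/8281

left sensor world pos  = (-8, 4); dL² = 169
right sensor world pos = (-2, 4); dR² = 49
sL = 200/169 = 200/169
sR = 200/49 = 200/49
mL = 0·sL + 1/2·sR = 100/49
mR = -1/2·sL + 1·sR = 28900/8281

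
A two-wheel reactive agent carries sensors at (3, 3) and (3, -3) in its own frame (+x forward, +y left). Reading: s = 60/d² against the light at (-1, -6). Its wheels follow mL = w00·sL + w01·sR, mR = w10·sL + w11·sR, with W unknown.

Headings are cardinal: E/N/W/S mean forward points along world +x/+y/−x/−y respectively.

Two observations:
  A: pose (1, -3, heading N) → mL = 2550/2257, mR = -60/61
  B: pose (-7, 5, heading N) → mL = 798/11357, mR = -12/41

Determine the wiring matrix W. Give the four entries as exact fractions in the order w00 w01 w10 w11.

obs A: pose=(1,-3,N) → sL=60/37, sR=60/61, mL=2550/2257, mR=-60/61
obs B: pose=(-7,5,N) → sL=60/277, sR=12/41, mL=798/11357, mR=-12/41
sensor matrix S = [[60/37, 60/61], [60/277, 12/41]]; det S = 6704640/25632749
solve [mL_A; mL_B] = S·[w00; w01] and [mR_A; mR_B] = S·[w10; w11]:
  w00 = 1, w01 = -1/2, w10 = 0, w11 = -1

1 -1/2 0 -1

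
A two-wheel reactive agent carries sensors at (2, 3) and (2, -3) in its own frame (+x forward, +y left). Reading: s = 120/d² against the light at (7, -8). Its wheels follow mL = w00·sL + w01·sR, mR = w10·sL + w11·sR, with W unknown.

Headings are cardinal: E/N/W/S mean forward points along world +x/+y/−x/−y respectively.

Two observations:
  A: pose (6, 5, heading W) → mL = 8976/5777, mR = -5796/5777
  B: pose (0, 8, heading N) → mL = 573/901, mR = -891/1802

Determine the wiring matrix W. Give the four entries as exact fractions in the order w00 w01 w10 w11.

1 1 -1/2 -1

obs A: pose=(6,5,W) → sL=120/109, sR=24/53, mL=8976/5777, mR=-5796/5777
obs B: pose=(0,8,N) → sL=15/53, sR=6/17, mL=573/901, mR=-891/1802
sensor matrix S = [[120/109, 24/53], [15/53, 6/17]]; det S = 1355400/5205077
solve [mL_A; mL_B] = S·[w00; w01] and [mR_A; mR_B] = S·[w10; w11]:
  w00 = 1, w01 = 1, w10 = -1/2, w11 = -1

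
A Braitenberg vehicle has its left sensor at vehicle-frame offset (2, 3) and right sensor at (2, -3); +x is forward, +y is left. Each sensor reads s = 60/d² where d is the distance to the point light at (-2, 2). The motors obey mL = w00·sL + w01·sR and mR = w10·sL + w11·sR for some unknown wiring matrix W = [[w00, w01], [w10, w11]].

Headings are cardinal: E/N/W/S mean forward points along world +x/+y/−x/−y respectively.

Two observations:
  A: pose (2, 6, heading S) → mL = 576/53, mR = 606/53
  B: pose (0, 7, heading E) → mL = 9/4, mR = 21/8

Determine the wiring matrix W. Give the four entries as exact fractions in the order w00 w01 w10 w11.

obs A: pose=(2,6,S) → sL=60/53, sR=12, mL=576/53, mR=606/53
obs B: pose=(0,7,E) → sL=3/4, sR=3, mL=9/4, mR=21/8
sensor matrix S = [[60/53, 12], [3/4, 3]]; det S = -297/53
solve [mL_A; mL_B] = S·[w00; w01] and [mR_A; mR_B] = S·[w10; w11]:
  w00 = -1, w01 = 1, w10 = -1/2, w11 = 1

-1 1 -1/2 1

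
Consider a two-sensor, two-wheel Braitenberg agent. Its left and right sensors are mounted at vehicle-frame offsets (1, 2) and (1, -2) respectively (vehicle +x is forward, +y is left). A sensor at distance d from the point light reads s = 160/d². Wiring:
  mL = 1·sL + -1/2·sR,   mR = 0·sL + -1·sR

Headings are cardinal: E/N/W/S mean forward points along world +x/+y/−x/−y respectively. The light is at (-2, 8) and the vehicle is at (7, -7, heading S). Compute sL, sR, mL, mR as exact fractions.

left sensor world pos  = (9, -8); dL² = 377
right sensor world pos = (5, -8); dR² = 305
sL = 160/377 = 160/377
sR = 160/305 = 32/61
mL = 1·sL + -1/2·sR = 3728/22997
mR = 0·sL + -1·sR = -32/61

160/377 32/61 3728/22997 -32/61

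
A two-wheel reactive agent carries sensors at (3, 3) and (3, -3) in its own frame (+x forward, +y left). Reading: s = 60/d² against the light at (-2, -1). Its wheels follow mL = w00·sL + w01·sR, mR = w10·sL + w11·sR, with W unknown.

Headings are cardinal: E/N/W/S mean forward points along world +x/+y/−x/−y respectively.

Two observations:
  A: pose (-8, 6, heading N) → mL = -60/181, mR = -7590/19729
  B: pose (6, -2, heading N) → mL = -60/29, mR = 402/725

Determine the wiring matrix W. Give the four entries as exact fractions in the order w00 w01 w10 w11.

obs A: pose=(-8,6,N) → sL=60/181, sR=60/109, mL=-60/181, mR=-7590/19729
obs B: pose=(6,-2,N) → sL=60/29, sR=12/25, mL=-60/29, mR=402/725
sensor matrix S = [[60/181, 60/109], [60/29, 12/25]]; det S = -2802816/2860705
solve [mL_A; mL_B] = S·[w00; w01] and [mR_A; mR_B] = S·[w10; w11]:
  w00 = -1, w01 = 0, w10 = 1/2, w11 = -1

-1 0 1/2 -1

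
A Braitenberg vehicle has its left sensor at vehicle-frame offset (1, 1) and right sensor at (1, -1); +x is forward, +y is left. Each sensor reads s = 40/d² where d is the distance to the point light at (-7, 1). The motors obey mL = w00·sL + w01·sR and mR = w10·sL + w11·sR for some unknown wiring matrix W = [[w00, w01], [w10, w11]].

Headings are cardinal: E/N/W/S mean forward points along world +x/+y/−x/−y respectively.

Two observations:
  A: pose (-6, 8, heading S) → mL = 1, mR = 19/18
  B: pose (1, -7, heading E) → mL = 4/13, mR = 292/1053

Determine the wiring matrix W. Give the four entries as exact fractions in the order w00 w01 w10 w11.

obs A: pose=(-6,8,S) → sL=1, sR=10/9, mL=1, mR=19/18
obs B: pose=(1,-7,E) → sL=4/13, sR=20/81, mL=4/13, mR=292/1053
sensor matrix S = [[1, 10/9], [4/13, 20/81]]; det S = -100/1053
solve [mL_A; mL_B] = S·[w00; w01] and [mR_A; mR_B] = S·[w10; w11]:
  w00 = 1, w01 = 0, w10 = 1/2, w11 = 1/2

1 0 1/2 1/2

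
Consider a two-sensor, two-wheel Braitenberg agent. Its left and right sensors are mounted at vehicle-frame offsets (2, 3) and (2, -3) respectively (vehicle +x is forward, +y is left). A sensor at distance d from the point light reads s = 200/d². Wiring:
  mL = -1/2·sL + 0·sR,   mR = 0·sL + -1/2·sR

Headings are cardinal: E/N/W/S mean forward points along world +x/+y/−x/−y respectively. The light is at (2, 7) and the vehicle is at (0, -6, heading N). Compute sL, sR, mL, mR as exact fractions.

100/73 100/61 -50/73 -50/61

left sensor world pos  = (-3, -4); dL² = 146
right sensor world pos = (3, -4); dR² = 122
sL = 200/146 = 100/73
sR = 200/122 = 100/61
mL = -1/2·sL + 0·sR = -50/73
mR = 0·sL + -1/2·sR = -50/61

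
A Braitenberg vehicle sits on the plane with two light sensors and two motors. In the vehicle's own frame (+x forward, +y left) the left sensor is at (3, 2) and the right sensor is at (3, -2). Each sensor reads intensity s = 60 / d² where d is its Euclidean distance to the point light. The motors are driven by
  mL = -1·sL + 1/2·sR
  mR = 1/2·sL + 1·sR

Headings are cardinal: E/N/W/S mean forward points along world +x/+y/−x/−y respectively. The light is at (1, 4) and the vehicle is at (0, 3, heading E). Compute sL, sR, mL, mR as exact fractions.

12 60/13 -126/13 138/13

left sensor world pos  = (3, 5); dL² = 5
right sensor world pos = (3, 1); dR² = 13
sL = 60/5 = 12
sR = 60/13 = 60/13
mL = -1·sL + 1/2·sR = -126/13
mR = 1/2·sL + 1·sR = 138/13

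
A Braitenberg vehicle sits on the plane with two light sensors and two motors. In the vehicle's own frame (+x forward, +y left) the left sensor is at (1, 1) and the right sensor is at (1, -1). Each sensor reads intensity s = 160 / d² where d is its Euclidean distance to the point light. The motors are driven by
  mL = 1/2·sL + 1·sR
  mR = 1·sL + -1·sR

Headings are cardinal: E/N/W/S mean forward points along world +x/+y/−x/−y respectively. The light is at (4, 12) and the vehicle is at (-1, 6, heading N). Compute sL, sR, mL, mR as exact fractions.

160/61 160/41 13040/2501 -3200/2501

left sensor world pos  = (-2, 7); dL² = 61
right sensor world pos = (0, 7); dR² = 41
sL = 160/61 = 160/61
sR = 160/41 = 160/41
mL = 1/2·sL + 1·sR = 13040/2501
mR = 1·sL + -1·sR = -3200/2501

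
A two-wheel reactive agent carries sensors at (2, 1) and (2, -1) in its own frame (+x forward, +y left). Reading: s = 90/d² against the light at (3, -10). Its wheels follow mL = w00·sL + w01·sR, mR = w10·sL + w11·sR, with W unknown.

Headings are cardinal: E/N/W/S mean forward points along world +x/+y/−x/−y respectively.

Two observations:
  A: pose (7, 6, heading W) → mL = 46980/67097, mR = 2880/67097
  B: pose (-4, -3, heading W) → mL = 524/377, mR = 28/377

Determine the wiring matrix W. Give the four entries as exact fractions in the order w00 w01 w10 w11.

obs A: pose=(7,6,W) → sL=90/229, sR=90/293, mL=46980/67097, mR=2880/67097
obs B: pose=(-4,-3,W) → sL=10/13, sR=18/29, mL=524/377, mR=28/377
sensor matrix S = [[90/229, 90/293], [10/13, 18/29]]; det S = 193680/25295569
solve [mL_A; mL_B] = S·[w00; w01] and [mR_A; mR_B] = S·[w10; w11]:
  w00 = 1, w01 = 1, w10 = 1/2, w11 = -1/2

1 1 1/2 -1/2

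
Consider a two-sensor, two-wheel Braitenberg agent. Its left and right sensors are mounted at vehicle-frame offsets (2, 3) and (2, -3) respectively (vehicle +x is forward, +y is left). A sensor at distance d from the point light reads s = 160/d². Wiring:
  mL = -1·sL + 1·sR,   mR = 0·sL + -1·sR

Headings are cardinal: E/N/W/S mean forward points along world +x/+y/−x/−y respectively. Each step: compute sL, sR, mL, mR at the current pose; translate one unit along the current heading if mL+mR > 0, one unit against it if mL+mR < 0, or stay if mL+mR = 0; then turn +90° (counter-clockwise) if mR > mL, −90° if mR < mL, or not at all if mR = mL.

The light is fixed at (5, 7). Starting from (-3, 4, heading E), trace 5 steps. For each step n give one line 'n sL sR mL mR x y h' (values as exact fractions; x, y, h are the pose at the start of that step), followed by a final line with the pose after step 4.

0 40/9 20/9 -20/9 -20/9 -3 4 E
1 160/49 32/17 -1152/833 -32/17 -4 4 E
2 80/37 80/97 -4800/3589 -80/97 -5 4 S
3 32/13 160/89 -768/1157 -160/89 -5 5 E
4 2 40/53 -66/53 -40/53 -6 5 S
final -6 6 E

n=0: pose=(-3,4,E); sL=40/9, sR=20/9; mL=-20/9, mR=-20/9; mL+mR=-40/9 → advance -1; mR−mL=0 → turn +0·90°
n=1: pose=(-4,4,E); sL=160/49, sR=32/17; mL=-1152/833, mR=-32/17; mL+mR=-160/49 → advance -1; mR−mL=-416/833 → turn -1·90°
n=2: pose=(-5,4,S); sL=80/37, sR=80/97; mL=-4800/3589, mR=-80/97; mL+mR=-80/37 → advance -1; mR−mL=1840/3589 → turn +1·90°
n=3: pose=(-5,5,E); sL=32/13, sR=160/89; mL=-768/1157, mR=-160/89; mL+mR=-32/13 → advance -1; mR−mL=-1312/1157 → turn -1·90°
n=4: pose=(-6,5,S); sL=2, sR=40/53; mL=-66/53, mR=-40/53; mL+mR=-2 → advance -1; mR−mL=26/53 → turn +1·90°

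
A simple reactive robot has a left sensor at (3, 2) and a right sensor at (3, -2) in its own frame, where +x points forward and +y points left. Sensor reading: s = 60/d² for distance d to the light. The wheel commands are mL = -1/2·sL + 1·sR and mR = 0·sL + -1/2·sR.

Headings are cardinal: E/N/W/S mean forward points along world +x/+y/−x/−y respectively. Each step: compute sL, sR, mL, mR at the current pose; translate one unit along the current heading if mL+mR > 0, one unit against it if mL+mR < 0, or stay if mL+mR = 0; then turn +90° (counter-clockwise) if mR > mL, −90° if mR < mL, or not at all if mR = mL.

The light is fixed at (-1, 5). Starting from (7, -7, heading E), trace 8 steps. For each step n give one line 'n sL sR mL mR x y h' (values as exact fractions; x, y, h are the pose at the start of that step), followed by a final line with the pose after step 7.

n=0: pose=(7,-7,E); sL=60/221, sR=60/317; mL=3750/70057, mR=-30/317; mL+mR=-2880/70057 → advance -1; mR−mL=-10380/70057 → turn -1·90°
n=1: pose=(6,-7,S); sL=10/51, sR=6/25; mL=181/1275, mR=-3/25; mL+mR=28/1275 → advance +1; mR−mL=-334/1275 → turn -1·90°
n=2: pose=(6,-8,W); sL=60/241, sR=60/137; mL=10350/33017, mR=-30/137; mL+mR=3120/33017 → advance +1; mR−mL=-17580/33017 → turn -1·90°
n=3: pose=(5,-8,N); sL=15/29, sR=15/41; mL=255/2378, mR=-15/82; mL+mR=-90/1189 → advance -1; mR−mL=-345/1189 → turn -1·90°
n=4: pose=(5,-9,E); sL=4/15, sR=60/337; mL=226/5055, mR=-30/337; mL+mR=-224/5055 → advance -1; mR−mL=-676/5055 → turn -1·90°
n=5: pose=(4,-9,S); sL=30/169, sR=30/149; mL=2835/25181, mR=-15/149; mL+mR=300/25181 → advance +1; mR−mL=-5370/25181 → turn -1·90°
n=6: pose=(4,-10,W); sL=60/293, sR=60/173; mL=12390/50689, mR=-30/173; mL+mR=3600/50689 → advance +1; mR−mL=-21180/50689 → turn -1·90°
n=7: pose=(3,-10,N); sL=15/37, sR=1/3; mL=29/222, mR=-1/6; mL+mR=-4/111 → advance -1; mR−mL=-11/37 → turn -1·90°

0 60/221 60/317 3750/70057 -30/317 7 -7 E
1 10/51 6/25 181/1275 -3/25 6 -7 S
2 60/241 60/137 10350/33017 -30/137 6 -8 W
3 15/29 15/41 255/2378 -15/82 5 -8 N
4 4/15 60/337 226/5055 -30/337 5 -9 E
5 30/169 30/149 2835/25181 -15/149 4 -9 S
6 60/293 60/173 12390/50689 -30/173 4 -10 W
7 15/37 1/3 29/222 -1/6 3 -10 N
final 3 -11 E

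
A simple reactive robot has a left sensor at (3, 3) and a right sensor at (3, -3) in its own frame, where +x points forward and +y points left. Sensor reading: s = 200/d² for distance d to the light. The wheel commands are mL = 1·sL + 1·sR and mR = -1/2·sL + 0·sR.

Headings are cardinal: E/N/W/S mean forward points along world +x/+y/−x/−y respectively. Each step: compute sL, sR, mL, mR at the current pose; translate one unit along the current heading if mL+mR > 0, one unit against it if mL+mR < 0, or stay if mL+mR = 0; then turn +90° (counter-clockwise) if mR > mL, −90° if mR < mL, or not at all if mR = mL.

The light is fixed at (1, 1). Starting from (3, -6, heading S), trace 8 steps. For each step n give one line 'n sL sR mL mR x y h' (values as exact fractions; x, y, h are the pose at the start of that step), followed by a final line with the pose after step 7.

0 8/5 200/101 1808/505 -4/5 3 -6 S
1 100/61 100/13 7400/793 -50/61 3 -7 W
2 200/29 200/41 14000/1189 -100/29 2 -7 N
3 25/4 50/29 925/116 -25/8 2 -6 E
4 8/5 200/101 1808/505 -4/5 3 -6 S
5 100/61 100/13 7400/793 -50/61 3 -7 W
6 200/29 200/41 14000/1189 -100/29 2 -7 N
7 25/4 50/29 925/116 -25/8 2 -6 E
final 3 -6 S

n=0: pose=(3,-6,S); sL=8/5, sR=200/101; mL=1808/505, mR=-4/5; mL+mR=1404/505 → advance +1; mR−mL=-2212/505 → turn -1·90°
n=1: pose=(3,-7,W); sL=100/61, sR=100/13; mL=7400/793, mR=-50/61; mL+mR=6750/793 → advance +1; mR−mL=-8050/793 → turn -1·90°
n=2: pose=(2,-7,N); sL=200/29, sR=200/41; mL=14000/1189, mR=-100/29; mL+mR=9900/1189 → advance +1; mR−mL=-18100/1189 → turn -1·90°
n=3: pose=(2,-6,E); sL=25/4, sR=50/29; mL=925/116, mR=-25/8; mL+mR=1125/232 → advance +1; mR−mL=-2575/232 → turn -1·90°
n=4: pose=(3,-6,S); sL=8/5, sR=200/101; mL=1808/505, mR=-4/5; mL+mR=1404/505 → advance +1; mR−mL=-2212/505 → turn -1·90°
n=5: pose=(3,-7,W); sL=100/61, sR=100/13; mL=7400/793, mR=-50/61; mL+mR=6750/793 → advance +1; mR−mL=-8050/793 → turn -1·90°
n=6: pose=(2,-7,N); sL=200/29, sR=200/41; mL=14000/1189, mR=-100/29; mL+mR=9900/1189 → advance +1; mR−mL=-18100/1189 → turn -1·90°
n=7: pose=(2,-6,E); sL=25/4, sR=50/29; mL=925/116, mR=-25/8; mL+mR=1125/232 → advance +1; mR−mL=-2575/232 → turn -1·90°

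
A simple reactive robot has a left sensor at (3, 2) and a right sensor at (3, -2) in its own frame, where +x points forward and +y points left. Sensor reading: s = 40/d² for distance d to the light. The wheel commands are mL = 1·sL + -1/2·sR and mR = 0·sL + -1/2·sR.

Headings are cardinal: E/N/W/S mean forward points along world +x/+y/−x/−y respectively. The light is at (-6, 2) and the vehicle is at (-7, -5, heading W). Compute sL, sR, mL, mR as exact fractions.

left sensor world pos  = (-10, -7); dL² = 97
right sensor world pos = (-10, -3); dR² = 41
sL = 40/97 = 40/97
sR = 40/41 = 40/41
mL = 1·sL + -1/2·sR = -300/3977
mR = 0·sL + -1/2·sR = -20/41

40/97 40/41 -300/3977 -20/41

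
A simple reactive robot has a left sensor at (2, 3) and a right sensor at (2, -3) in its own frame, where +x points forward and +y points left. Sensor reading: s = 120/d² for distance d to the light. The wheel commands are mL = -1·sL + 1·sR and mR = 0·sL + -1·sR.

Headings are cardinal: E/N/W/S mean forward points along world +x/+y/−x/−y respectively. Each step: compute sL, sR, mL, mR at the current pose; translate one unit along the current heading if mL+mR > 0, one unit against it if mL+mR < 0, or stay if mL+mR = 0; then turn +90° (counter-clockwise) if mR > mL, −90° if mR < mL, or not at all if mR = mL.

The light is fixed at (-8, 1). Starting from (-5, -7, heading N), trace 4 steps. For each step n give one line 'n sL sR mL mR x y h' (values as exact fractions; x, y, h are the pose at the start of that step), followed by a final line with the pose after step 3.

n=0: pose=(-5,-7,N); sL=10/3, sR=5/3; mL=-5/3, mR=-5/3; mL+mR=-10/3 → advance -1; mR−mL=0 → turn +0·90°
n=1: pose=(-5,-8,N); sL=120/49, sR=24/17; mL=-864/833, mR=-24/17; mL+mR=-120/49 → advance -1; mR−mL=-312/833 → turn -1·90°
n=2: pose=(-5,-9,E); sL=60/37, sR=60/97; mL=-3600/3589, mR=-60/97; mL+mR=-60/37 → advance -1; mR−mL=1380/3589 → turn +1·90°
n=3: pose=(-6,-9,N); sL=24/13, sR=120/89; mL=-576/1157, mR=-120/89; mL+mR=-24/13 → advance -1; mR−mL=-984/1157 → turn -1·90°

0 10/3 5/3 -5/3 -5/3 -5 -7 N
1 120/49 24/17 -864/833 -24/17 -5 -8 N
2 60/37 60/97 -3600/3589 -60/97 -5 -9 E
3 24/13 120/89 -576/1157 -120/89 -6 -9 N
final -6 -10 E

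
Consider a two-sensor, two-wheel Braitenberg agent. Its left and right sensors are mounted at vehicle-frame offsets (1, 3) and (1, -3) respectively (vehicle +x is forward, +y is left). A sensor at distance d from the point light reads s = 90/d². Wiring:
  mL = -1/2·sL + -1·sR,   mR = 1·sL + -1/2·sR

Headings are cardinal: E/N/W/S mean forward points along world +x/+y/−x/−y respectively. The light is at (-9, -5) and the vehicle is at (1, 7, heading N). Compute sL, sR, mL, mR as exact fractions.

45/109 45/169 -17415/36842 10305/36842

left sensor world pos  = (-2, 8); dL² = 218
right sensor world pos = (4, 8); dR² = 338
sL = 90/218 = 45/109
sR = 90/338 = 45/169
mL = -1/2·sL + -1·sR = -17415/36842
mR = 1·sL + -1/2·sR = 10305/36842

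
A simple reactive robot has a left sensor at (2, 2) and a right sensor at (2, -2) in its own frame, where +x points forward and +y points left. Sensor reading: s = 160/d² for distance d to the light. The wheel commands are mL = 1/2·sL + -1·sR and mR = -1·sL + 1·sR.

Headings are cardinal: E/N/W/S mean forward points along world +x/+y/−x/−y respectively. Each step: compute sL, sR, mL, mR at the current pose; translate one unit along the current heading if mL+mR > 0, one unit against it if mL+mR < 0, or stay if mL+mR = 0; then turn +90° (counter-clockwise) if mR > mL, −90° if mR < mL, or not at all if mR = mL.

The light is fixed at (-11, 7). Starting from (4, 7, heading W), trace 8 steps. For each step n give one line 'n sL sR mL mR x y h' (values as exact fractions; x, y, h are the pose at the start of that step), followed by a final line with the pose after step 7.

0 160/173 160/173 -80/173 0 4 7 W
1 20/41 4/5 -114/205 64/205 5 7 S
2 160/333 32/65 -5456/21645 256/21645 5 8 E
3 80/89 80/149 -1160/13261 -4800/13261 4 8 N
4 160/293 160/293 -80/293 0 4 7 E
5 40/37 8/13 -36/481 -224/481 3 7 N
6 160/257 32/53 -3984/13621 -256/13621 3 6 E
7 80/61 80/113 -360/6893 -4160/6893 2 6 N
final 2 5 E

n=0: pose=(4,7,W); sL=160/173, sR=160/173; mL=-80/173, mR=0; mL+mR=-80/173 → advance -1; mR−mL=80/173 → turn +1·90°
n=1: pose=(5,7,S); sL=20/41, sR=4/5; mL=-114/205, mR=64/205; mL+mR=-10/41 → advance -1; mR−mL=178/205 → turn +1·90°
n=2: pose=(5,8,E); sL=160/333, sR=32/65; mL=-5456/21645, mR=256/21645; mL+mR=-80/333 → advance -1; mR−mL=1904/7215 → turn +1·90°
n=3: pose=(4,8,N); sL=80/89, sR=80/149; mL=-1160/13261, mR=-4800/13261; mL+mR=-40/89 → advance -1; mR−mL=-3640/13261 → turn -1·90°
n=4: pose=(4,7,E); sL=160/293, sR=160/293; mL=-80/293, mR=0; mL+mR=-80/293 → advance -1; mR−mL=80/293 → turn +1·90°
n=5: pose=(3,7,N); sL=40/37, sR=8/13; mL=-36/481, mR=-224/481; mL+mR=-20/37 → advance -1; mR−mL=-188/481 → turn -1·90°
n=6: pose=(3,6,E); sL=160/257, sR=32/53; mL=-3984/13621, mR=-256/13621; mL+mR=-80/257 → advance -1; mR−mL=3728/13621 → turn +1·90°
n=7: pose=(2,6,N); sL=80/61, sR=80/113; mL=-360/6893, mR=-4160/6893; mL+mR=-40/61 → advance -1; mR−mL=-3800/6893 → turn -1·90°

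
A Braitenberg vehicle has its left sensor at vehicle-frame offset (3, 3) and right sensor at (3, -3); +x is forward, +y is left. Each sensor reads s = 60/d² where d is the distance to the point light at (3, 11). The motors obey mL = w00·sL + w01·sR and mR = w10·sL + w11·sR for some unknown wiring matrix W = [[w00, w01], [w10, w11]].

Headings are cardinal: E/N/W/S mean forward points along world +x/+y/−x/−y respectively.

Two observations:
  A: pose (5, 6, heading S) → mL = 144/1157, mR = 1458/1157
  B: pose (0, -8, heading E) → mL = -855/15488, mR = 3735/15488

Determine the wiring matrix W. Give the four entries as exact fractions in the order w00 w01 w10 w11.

-1/2 1/2 1/2 1

obs A: pose=(5,6,S) → sL=60/89, sR=12/13, mL=144/1157, mR=1458/1157
obs B: pose=(0,-8,E) → sL=15/64, sR=15/121, mL=-855/15488, mR=3735/15488
sensor matrix S = [[60/89, 12/13], [15/64, 15/121]]; det S = -297405/2239952
solve [mL_A; mL_B] = S·[w00; w01] and [mR_A; mR_B] = S·[w10; w11]:
  w00 = -1/2, w01 = 1/2, w10 = 1/2, w11 = 1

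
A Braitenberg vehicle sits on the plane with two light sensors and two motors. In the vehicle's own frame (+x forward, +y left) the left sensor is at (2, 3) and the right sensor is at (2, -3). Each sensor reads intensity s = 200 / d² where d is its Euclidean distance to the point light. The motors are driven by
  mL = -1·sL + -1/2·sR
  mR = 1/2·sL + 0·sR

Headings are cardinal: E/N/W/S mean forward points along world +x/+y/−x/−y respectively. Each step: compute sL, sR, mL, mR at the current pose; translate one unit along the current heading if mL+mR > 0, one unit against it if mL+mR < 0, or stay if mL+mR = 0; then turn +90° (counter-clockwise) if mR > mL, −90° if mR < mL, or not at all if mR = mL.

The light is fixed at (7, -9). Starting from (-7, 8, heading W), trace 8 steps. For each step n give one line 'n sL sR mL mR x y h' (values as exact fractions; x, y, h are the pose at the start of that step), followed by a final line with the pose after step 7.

n=0: pose=(-7,8,W); sL=50/113, sR=25/82; mL=-11025/18532, mR=25/113; mL+mR=-6925/18532 → advance -1; mR−mL=15125/18532 → turn +1·90°
n=1: pose=(-6,8,S); sL=8/13, sR=200/481; mL=-396/481, mR=4/13; mL+mR=-248/481 → advance -1; mR−mL=544/481 → turn +1·90°
n=2: pose=(-6,9,E); sL=100/281, sR=100/173; mL=-31350/48613, mR=50/281; mL+mR=-22700/48613 → advance -1; mR−mL=40000/48613 → turn +1·90°
n=3: pose=(-7,9,N); sL=200/689, sR=200/521; mL=-173100/358969, mR=100/689; mL+mR=-121000/358969 → advance -1; mR−mL=225200/358969 → turn +1·90°
n=4: pose=(-7,8,W); sL=50/113, sR=25/82; mL=-11025/18532, mR=25/113; mL+mR=-6925/18532 → advance -1; mR−mL=15125/18532 → turn +1·90°
n=5: pose=(-6,8,S); sL=8/13, sR=200/481; mL=-396/481, mR=4/13; mL+mR=-248/481 → advance -1; mR−mL=544/481 → turn +1·90°
n=6: pose=(-6,9,E); sL=100/281, sR=100/173; mL=-31350/48613, mR=50/281; mL+mR=-22700/48613 → advance -1; mR−mL=40000/48613 → turn +1·90°
n=7: pose=(-7,9,N); sL=200/689, sR=200/521; mL=-173100/358969, mR=100/689; mL+mR=-121000/358969 → advance -1; mR−mL=225200/358969 → turn +1·90°

0 50/113 25/82 -11025/18532 25/113 -7 8 W
1 8/13 200/481 -396/481 4/13 -6 8 S
2 100/281 100/173 -31350/48613 50/281 -6 9 E
3 200/689 200/521 -173100/358969 100/689 -7 9 N
4 50/113 25/82 -11025/18532 25/113 -7 8 W
5 8/13 200/481 -396/481 4/13 -6 8 S
6 100/281 100/173 -31350/48613 50/281 -6 9 E
7 200/689 200/521 -173100/358969 100/689 -7 9 N
final -7 8 W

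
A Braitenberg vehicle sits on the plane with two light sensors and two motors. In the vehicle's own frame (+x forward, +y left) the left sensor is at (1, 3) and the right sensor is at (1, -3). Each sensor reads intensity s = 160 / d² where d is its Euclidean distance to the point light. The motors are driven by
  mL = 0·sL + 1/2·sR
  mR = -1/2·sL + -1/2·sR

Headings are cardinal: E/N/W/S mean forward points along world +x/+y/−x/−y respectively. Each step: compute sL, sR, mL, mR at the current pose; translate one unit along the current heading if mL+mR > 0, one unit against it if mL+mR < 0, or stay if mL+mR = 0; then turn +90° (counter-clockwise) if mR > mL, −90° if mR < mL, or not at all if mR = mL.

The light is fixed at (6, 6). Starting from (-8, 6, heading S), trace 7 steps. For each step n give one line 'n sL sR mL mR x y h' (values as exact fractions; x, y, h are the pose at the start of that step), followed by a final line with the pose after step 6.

n=0: pose=(-8,6,S); sL=80/61, sR=16/29; mL=8/29, mR=-1648/1769; mL+mR=-40/61 → advance -1; mR−mL=-2136/1769 → turn -1·90°
n=1: pose=(-8,7,W); sL=160/229, sR=160/241; mL=80/241, mR=-37600/55189; mL+mR=-80/229 → advance -1; mR−mL=-55920/55189 → turn -1·90°
n=2: pose=(-7,7,N); sL=8/13, sR=20/13; mL=10/13, mR=-14/13; mL+mR=-4/13 → advance -1; mR−mL=-24/13 → turn -1·90°
n=3: pose=(-7,6,E); sL=160/153, sR=160/153; mL=80/153, mR=-160/153; mL+mR=-80/153 → advance -1; mR−mL=-80/51 → turn -1·90°
n=4: pose=(-8,6,S); sL=80/61, sR=16/29; mL=8/29, mR=-1648/1769; mL+mR=-40/61 → advance -1; mR−mL=-2136/1769 → turn -1·90°
n=5: pose=(-8,7,W); sL=160/229, sR=160/241; mL=80/241, mR=-37600/55189; mL+mR=-80/229 → advance -1; mR−mL=-55920/55189 → turn -1·90°
n=6: pose=(-7,7,N); sL=8/13, sR=20/13; mL=10/13, mR=-14/13; mL+mR=-4/13 → advance -1; mR−mL=-24/13 → turn -1·90°

0 80/61 16/29 8/29 -1648/1769 -8 6 S
1 160/229 160/241 80/241 -37600/55189 -8 7 W
2 8/13 20/13 10/13 -14/13 -7 7 N
3 160/153 160/153 80/153 -160/153 -7 6 E
4 80/61 16/29 8/29 -1648/1769 -8 6 S
5 160/229 160/241 80/241 -37600/55189 -8 7 W
6 8/13 20/13 10/13 -14/13 -7 7 N
final -7 6 E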